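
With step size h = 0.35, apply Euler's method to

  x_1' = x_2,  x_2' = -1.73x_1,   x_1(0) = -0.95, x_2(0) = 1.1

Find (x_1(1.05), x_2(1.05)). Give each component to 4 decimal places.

0.7274, 2.0044

Euler on (x_1,x_2): x_1_{n+1} = x_1_n + h·x_1', x_2_{n+1} = x_2_n + h·x_2'.
0.000000: (-0.950000, 1.100000); f=(1.100000, 1.643500) → (-0.565000, 1.675225)
0.350000: (-0.565000, 1.675225); f=(1.675225, 0.977450) → (0.021329, 2.017333)
0.700000: (0.021329, 2.017333); f=(2.017333, -0.036899) → (0.727395, 2.004418)
(x_1(1.05), x_2(1.05)) ≈ (0.7274, 2.0044)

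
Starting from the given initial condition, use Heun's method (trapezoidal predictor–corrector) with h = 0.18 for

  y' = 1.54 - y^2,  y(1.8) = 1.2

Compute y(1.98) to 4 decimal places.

Heun: k1 = f(x_n, y_n); k2 = f(x_n + h, y_n + h·k1); y_{n+1} = y_n + (h/2)·(k1 + k2).
x=1.800000, y=1.200000:
  k1 = f(1.800000, 1.200000) = 0.100000
  k2 = f(1.980000, 1.218000) = 0.056476
  y ← 1.200000 + (0.18/2)·(0.100000 + 0.056476) = 1.214083
y(1.98) ≈ 1.2141

1.2141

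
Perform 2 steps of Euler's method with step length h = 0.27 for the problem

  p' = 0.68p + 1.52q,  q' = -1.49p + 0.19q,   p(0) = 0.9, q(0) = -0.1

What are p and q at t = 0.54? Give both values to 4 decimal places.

1.0205, -0.9032

Euler on (p,q): p_{n+1} = p_n + h·p', q_{n+1} = q_n + h·q'.
0.000000: (0.900000, -0.100000); f=(0.460000, -1.360000) → (1.024200, -0.467200)
0.270000: (1.024200, -0.467200); f=(-0.013688, -1.614826) → (1.020504, -0.903203)
(p(0.54), q(0.54)) ≈ (1.0205, -0.9032)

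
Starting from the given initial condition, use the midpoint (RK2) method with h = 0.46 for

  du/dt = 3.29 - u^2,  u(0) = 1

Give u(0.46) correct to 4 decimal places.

Midpoint: k1 = f(t_n, u_n); k2 = f(t_n + h/2, u_n + (h/2)·k1); u_{n+1} = u_n + h·k2.
t=0.000000, u=1.000000:
  k1 = f(0.000000, 1.000000) = 2.290000
  k2 = f(0.230000, 1.526700) = 0.959187
  u ← 1.000000 + 0.46·0.959187 = 1.441226
u(0.46) ≈ 1.4412

1.4412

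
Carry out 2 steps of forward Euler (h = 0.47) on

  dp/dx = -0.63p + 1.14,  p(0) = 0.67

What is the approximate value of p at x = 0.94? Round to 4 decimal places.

Euler: p_{n+1} = p_n + h·f(x_n, p_n).
x=0.000000, p=0.670000: f=0.717900 → p ← 0.670000 + 0.47·0.717900 = 1.007413
x=0.470000, p=1.007413: f=0.505330 → p ← 1.007413 + 0.47·0.505330 = 1.244918
p(0.94) ≈ 1.2449

1.2449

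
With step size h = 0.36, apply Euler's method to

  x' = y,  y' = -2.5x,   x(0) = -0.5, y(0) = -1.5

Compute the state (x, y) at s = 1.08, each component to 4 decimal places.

-1.4590, 1.1622

Euler on (x,y): x_{n+1} = x_n + h·x', y_{n+1} = y_n + h·y'.
0.000000: (-0.500000, -1.500000); f=(-1.500000, 1.250000) → (-1.040000, -1.050000)
0.360000: (-1.040000, -1.050000); f=(-1.050000, 2.600000) → (-1.418000, -0.114000)
0.720000: (-1.418000, -0.114000); f=(-0.114000, 3.545000) → (-1.459040, 1.162200)
(x(1.08), y(1.08)) ≈ (-1.4590, 1.1622)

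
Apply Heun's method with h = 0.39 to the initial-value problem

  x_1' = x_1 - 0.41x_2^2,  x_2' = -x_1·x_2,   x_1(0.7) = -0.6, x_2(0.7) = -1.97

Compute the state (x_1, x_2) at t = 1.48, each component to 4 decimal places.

Heun on (x_1,x_2): k1 = f(t_n, state_n); k2 = f(t_n + h, state_n + h·k1); state_{n+1} = state_n + (h/2)·(k1 + k2).
0.700000: (-0.600000, -1.970000)
  k1 = (-2.191169, -1.182000)
  predictor → (-1.454556, -2.430980)
  k2 = (-3.877518, -3.535996)
  → (-1.783394, -2.890009)
1.090000: (-1.783394, -2.890009)
  k1 = (-5.207777, -5.154025)
  predictor → (-3.814427, -4.900079)
  k2 = (-13.658845, -18.690994)
  → (-5.462385, -7.539788)
(x_1(1.48), x_2(1.48)) ≈ (-5.4624, -7.5398)

-5.4624, -7.5398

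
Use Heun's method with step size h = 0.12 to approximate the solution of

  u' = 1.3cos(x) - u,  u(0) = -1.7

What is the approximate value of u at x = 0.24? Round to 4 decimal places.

-1.0646

Heun: k1 = f(x_n, u_n); k2 = f(x_n + h, u_n + h·k1); u_{n+1} = u_n + (h/2)·(k1 + k2).
x=0.000000, u=-1.700000:
  k1 = f(0.000000, -1.700000) = 3.000000
  k2 = f(0.120000, -1.340000) = 2.630651
  u ← -1.700000 + (0.12/2)·(3.000000 + 2.630651) = -1.362161
x=0.120000, u=-1.362161:
  k1 = f(0.120000, -1.362161) = 2.652812
  k2 = f(0.240000, -1.043823) = 2.306563
  u ← -1.362161 + (0.12/2)·(2.652812 + 2.306563) = -1.064598
u(0.24) ≈ -1.0646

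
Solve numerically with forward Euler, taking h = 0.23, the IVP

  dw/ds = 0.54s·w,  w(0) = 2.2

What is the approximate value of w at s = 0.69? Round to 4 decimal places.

Euler: w_{n+1} = w_n + h·f(s_n, w_n).
s=0.000000, w=2.200000: f=0.000000 → w ← 2.200000 + 0.23·0.000000 = 2.200000
s=0.230000, w=2.200000: f=0.273240 → w ← 2.200000 + 0.23·0.273240 = 2.262845
s=0.460000, w=2.262845: f=0.562091 → w ← 2.262845 + 0.23·0.562091 = 2.392126
w(0.69) ≈ 2.3921

2.3921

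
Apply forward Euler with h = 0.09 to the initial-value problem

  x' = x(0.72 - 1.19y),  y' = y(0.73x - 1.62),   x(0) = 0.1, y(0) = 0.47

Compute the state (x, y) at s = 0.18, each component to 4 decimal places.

Euler on (x,y): x_{n+1} = x_n + h·x', y_{n+1} = y_n + h·y'.
0.000000: (0.100000, 0.470000); f=(0.016070, -0.727090) → (0.101446, 0.404562)
0.090000: (0.101446, 0.404562); f=(0.024202, -0.625430) → (0.103624, 0.348273)
(x(0.18), y(0.18)) ≈ (0.1036, 0.3483)

0.1036, 0.3483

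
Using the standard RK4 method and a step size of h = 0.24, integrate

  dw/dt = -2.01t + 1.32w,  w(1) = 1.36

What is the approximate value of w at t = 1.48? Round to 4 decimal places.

RK4: k1 = f(t_n, w_n); k2 = f(t_n + h/2, w_n + (h/2)·k1); k3 = f(t_n + h/2, w_n + (h/2)·k2); k4 = f(t_n + h, w_n + h·k3); w_{n+1} = w_n + (h/6)·(k1 + 2k2 + 2k3 + k4).
t=1.000000, w=1.360000:
  k1 = f(1.000000, 1.360000) = -0.214800
  k2 = f(1.120000, 1.334224) = -0.490024
  k3 = f(1.120000, 1.301197) = -0.533620
  k4 = f(1.240000, 1.231931) = -0.866251
  w ← 1.360000 + (0.24/6)·(k1 + 2k2 + 2k3 + k4) = 1.234866
t=1.240000, w=1.234866:
  k1 = f(1.240000, 1.234866) = -0.862376
  k2 = f(1.360000, 1.131381) = -1.240177
  k3 = f(1.360000, 1.086045) = -1.300020
  k4 = f(1.480000, 0.922862) = -1.756623
  w ← 1.234866 + (0.24/6)·(k1 + 2k2 + 2k3 + k4) = 0.926891
w(1.48) ≈ 0.9269

0.9269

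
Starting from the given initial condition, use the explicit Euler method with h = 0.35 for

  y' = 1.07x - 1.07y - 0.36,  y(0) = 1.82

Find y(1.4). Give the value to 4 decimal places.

0.6021

Euler: y_{n+1} = y_n + h·f(x_n, y_n).
x=0.000000, y=1.820000: f=-2.307400 → y ← 1.820000 + 0.35·(-2.307400) = 1.012410
x=0.350000, y=1.012410: f=-1.068779 → y ← 1.012410 + 0.35·(-1.068779) = 0.638337
x=0.700000, y=0.638337: f=-0.294021 → y ← 0.638337 + 0.35·(-0.294021) = 0.535430
x=1.050000, y=0.535430: f=0.190590 → y ← 0.535430 + 0.35·0.190590 = 0.602137
y(1.4) ≈ 0.6021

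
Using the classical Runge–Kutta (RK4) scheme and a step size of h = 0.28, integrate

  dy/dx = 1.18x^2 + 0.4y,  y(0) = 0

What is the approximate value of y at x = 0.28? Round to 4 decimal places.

0.0089

RK4: k1 = f(x_n, y_n); k2 = f(x_n + h/2, y_n + (h/2)·k1); k3 = f(x_n + h/2, y_n + (h/2)·k2); k4 = f(x_n + h, y_n + h·k3); y_{n+1} = y_n + (h/6)·(k1 + 2k2 + 2k3 + k4).
x=0.000000, y=0.000000:
  k1 = f(0.000000, 0.000000) = 0.000000
  k2 = f(0.140000, 0.000000) = 0.023128
  k3 = f(0.140000, 0.003238) = 0.024423
  k4 = f(0.280000, 0.006838) = 0.095247
  y ← 0.000000 + (0.28/6)·(k1 + 2k2 + 2k3 + k4) = 0.008883
y(0.28) ≈ 0.0089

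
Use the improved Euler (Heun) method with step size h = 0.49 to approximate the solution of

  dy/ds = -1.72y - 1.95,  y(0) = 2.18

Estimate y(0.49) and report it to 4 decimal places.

0.5641

Heun: k1 = f(s_n, y_n); k2 = f(s_n + h, y_n + h·k1); y_{n+1} = y_n + (h/2)·(k1 + k2).
s=0.000000, y=2.180000:
  k1 = f(0.000000, 2.180000) = -5.699600
  k2 = f(0.490000, -0.612804) = -0.895977
  y ← 2.180000 + (0.49/2)·(-5.699600 + (-0.895977)) = 0.564084
y(0.49) ≈ 0.5641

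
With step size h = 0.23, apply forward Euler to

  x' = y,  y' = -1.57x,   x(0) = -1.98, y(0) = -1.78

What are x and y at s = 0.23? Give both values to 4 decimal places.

-2.3894, -1.0650

Euler on (x,y): x_{n+1} = x_n + h·x', y_{n+1} = y_n + h·y'.
0.000000: (-1.980000, -1.780000); f=(-1.780000, 3.108600) → (-2.389400, -1.065022)
(x(0.23), y(0.23)) ≈ (-2.3894, -1.0650)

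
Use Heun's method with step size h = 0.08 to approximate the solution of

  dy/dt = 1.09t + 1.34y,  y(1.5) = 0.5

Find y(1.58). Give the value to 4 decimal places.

Heun: k1 = f(t_n, y_n); k2 = f(t_n + h, y_n + h·k1); y_{n+1} = y_n + (h/2)·(k1 + k2).
t=1.500000, y=0.500000:
  k1 = f(1.500000, 0.500000) = 2.305000
  k2 = f(1.580000, 0.684400) = 2.639296
  y ← 0.500000 + (0.08/2)·(2.305000 + 2.639296) = 0.697772
y(1.58) ≈ 0.6978

0.6978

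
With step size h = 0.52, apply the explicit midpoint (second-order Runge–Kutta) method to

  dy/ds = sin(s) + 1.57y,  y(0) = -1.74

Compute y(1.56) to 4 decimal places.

Midpoint: k1 = f(s_n, y_n); k2 = f(s_n + h/2, y_n + (h/2)·k1); y_{n+1} = y_n + h·k2.
s=0.000000, y=-1.740000:
  k1 = f(0.000000, -1.740000) = -2.731800
  k2 = f(0.260000, -2.450268) = -3.589840
  y ← -1.740000 + 0.52·(-3.589840) = -3.606717
s=0.520000, y=-3.606717:
  k1 = f(0.520000, -3.606717) = -5.165665
  k2 = f(0.780000, -4.949790) = -7.067891
  y ← -3.606717 + 0.52·(-7.067891) = -7.282020
s=1.040000, y=-7.282020:
  k1 = f(1.040000, -7.282020) = -10.570367
  k2 = f(1.300000, -10.030316) = -14.784037
  y ← -7.282020 + 0.52·(-14.784037) = -14.969719
y(1.56) ≈ -14.9697

-14.9697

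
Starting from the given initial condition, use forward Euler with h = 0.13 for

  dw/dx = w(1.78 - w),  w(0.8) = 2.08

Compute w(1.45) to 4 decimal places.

Euler: w_{n+1} = w_n + h·f(x_n, w_n).
x=0.800000, w=2.080000: f=-0.624000 → w ← 2.080000 + 0.13·(-0.624000) = 1.998880
x=0.930000, w=1.998880: f=-0.437515 → w ← 1.998880 + 0.13·(-0.437515) = 1.942003
x=1.060000, w=1.942003: f=-0.314610 → w ← 1.942003 + 0.13·(-0.314610) = 1.901104
x=1.190000, w=1.901104: f=-0.230231 → w ← 1.901104 + 0.13·(-0.230231) = 1.871174
x=1.320000, w=1.871174: f=-0.170602 → w ← 1.871174 + 0.13·(-0.170602) = 1.848995
w(1.45) ≈ 1.8490

1.8490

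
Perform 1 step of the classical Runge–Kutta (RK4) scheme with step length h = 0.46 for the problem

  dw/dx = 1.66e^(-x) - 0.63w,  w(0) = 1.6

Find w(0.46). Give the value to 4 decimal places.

RK4: k1 = f(x_n, w_n); k2 = f(x_n + h/2, w_n + (h/2)·k1); k3 = f(x_n + h/2, w_n + (h/2)·k2); k4 = f(x_n + h, w_n + h·k3); w_{n+1} = w_n + (h/6)·(k1 + 2k2 + 2k3 + k4).
x=0.000000, w=1.600000:
  k1 = f(0.000000, 1.600000) = 0.652000
  k2 = f(0.230000, 1.749960) = 0.216451
  k3 = f(0.230000, 1.649784) = 0.279562
  k4 = f(0.460000, 1.728599) = -0.041086
  w ← 1.600000 + (0.46/6)·(k1 + 2k2 + 2k3 + k4) = 1.722892
w(0.46) ≈ 1.7229

1.7229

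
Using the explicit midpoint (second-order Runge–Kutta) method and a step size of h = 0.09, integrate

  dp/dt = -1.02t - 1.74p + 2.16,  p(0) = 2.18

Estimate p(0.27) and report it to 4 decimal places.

1.7970

Midpoint: k1 = f(t_n, p_n); k2 = f(t_n + h/2, p_n + (h/2)·k1); p_{n+1} = p_n + h·k2.
t=0.000000, p=2.180000:
  k1 = f(0.000000, 2.180000) = -1.633200
  k2 = f(0.045000, 2.106506) = -1.551220
  p ← 2.180000 + 0.09·(-1.551220) = 2.040390
t=0.090000, p=2.040390:
  k1 = f(0.090000, 2.040390) = -1.482079
  k2 = f(0.135000, 1.973697) = -1.411932
  p ← 2.040390 + 0.09·(-1.411932) = 1.913316
t=0.180000, p=1.913316:
  k1 = f(0.180000, 1.913316) = -1.352770
  k2 = f(0.225000, 1.852442) = -1.292748
  p ← 1.913316 + 0.09·(-1.292748) = 1.796969
p(0.27) ≈ 1.7970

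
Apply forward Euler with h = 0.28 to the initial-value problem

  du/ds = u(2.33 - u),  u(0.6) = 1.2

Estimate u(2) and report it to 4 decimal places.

Euler: u_{n+1} = u_n + h·f(s_n, u_n).
s=0.600000, u=1.200000: f=1.356000 → u ← 1.200000 + 0.28·1.356000 = 1.579680
s=0.880000, u=1.579680: f=1.185265 → u ← 1.579680 + 0.28·1.185265 = 1.911554
s=1.160000, u=1.911554: f=0.799882 → u ← 1.911554 + 0.28·0.799882 = 2.135521
s=1.440000, u=2.135521: f=0.415314 → u ← 2.135521 + 0.28·0.415314 = 2.251809
s=1.720000, u=2.251809: f=0.176071 → u ← 2.251809 + 0.28·0.176071 = 2.301109
u(2) ≈ 2.3011

2.3011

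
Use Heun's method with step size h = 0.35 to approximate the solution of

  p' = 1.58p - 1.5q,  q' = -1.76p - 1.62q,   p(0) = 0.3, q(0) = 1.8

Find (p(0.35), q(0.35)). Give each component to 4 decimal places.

Heun on (p,q): k1 = f(t_n, state_n); k2 = f(t_n + h, state_n + h·k1); state_{n+1} = state_n + (h/2)·(k1 + k2).
0.000000: (0.300000, 1.800000)
  k1 = (-2.226000, -3.444000)
  predictor → (-0.479100, 0.594600)
  k2 = (-1.648878, -0.120036)
  → (-0.378104, 1.176294)
(p(0.35), q(0.35)) ≈ (-0.3781, 1.1763)

-0.3781, 1.1763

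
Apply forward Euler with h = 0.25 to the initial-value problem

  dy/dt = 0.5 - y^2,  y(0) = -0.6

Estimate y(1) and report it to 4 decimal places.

Euler: y_{n+1} = y_n + h·f(t_n, y_n).
t=0.000000, y=-0.600000: f=0.140000 → y ← -0.600000 + 0.25·0.140000 = -0.565000
t=0.250000, y=-0.565000: f=0.180775 → y ← -0.565000 + 0.25·0.180775 = -0.519806
t=0.500000, y=-0.519806: f=0.229801 → y ← -0.519806 + 0.25·0.229801 = -0.462356
t=0.750000, y=-0.462356: f=0.286227 → y ← -0.462356 + 0.25·0.286227 = -0.390799
y(1) ≈ -0.3908

-0.3908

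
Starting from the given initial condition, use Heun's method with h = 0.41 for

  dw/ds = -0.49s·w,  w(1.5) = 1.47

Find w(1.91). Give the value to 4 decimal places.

1.0515

Heun: k1 = f(s_n, w_n); k2 = f(s_n + h, w_n + h·k1); w_{n+1} = w_n + (h/2)·(k1 + k2).
s=1.500000, w=1.470000:
  k1 = f(1.500000, 1.470000) = -1.080450
  k2 = f(1.910000, 1.027016) = -0.961184
  w ← 1.470000 + (0.41/2)·(-1.080450 + (-0.961184)) = 1.051465
w(1.91) ≈ 1.0515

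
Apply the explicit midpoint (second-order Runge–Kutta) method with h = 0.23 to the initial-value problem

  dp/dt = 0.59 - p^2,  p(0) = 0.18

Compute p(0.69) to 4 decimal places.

Midpoint: k1 = f(t_n, p_n); k2 = f(t_n + h/2, p_n + (h/2)·k1); p_{n+1} = p_n + h·k2.
t=0.000000, p=0.180000:
  k1 = f(0.000000, 0.180000) = 0.557600
  k2 = f(0.115000, 0.244124) = 0.530403
  p ← 0.180000 + 0.23·0.530403 = 0.301993
t=0.230000, p=0.301993:
  k1 = f(0.230000, 0.301993) = 0.498800
  k2 = f(0.345000, 0.359355) = 0.460864
  p ← 0.301993 + 0.23·0.460864 = 0.407992
t=0.460000, p=0.407992:
  k1 = f(0.460000, 0.407992) = 0.423543
  k2 = f(0.575000, 0.456699) = 0.381426
  p ← 0.407992 + 0.23·0.381426 = 0.495720
p(0.69) ≈ 0.4957

0.4957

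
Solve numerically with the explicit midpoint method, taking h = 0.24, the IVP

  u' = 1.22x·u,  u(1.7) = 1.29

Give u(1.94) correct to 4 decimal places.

2.1485

Midpoint: k1 = f(x_n, u_n); k2 = f(x_n + h/2, u_n + (h/2)·k1); u_{n+1} = u_n + h·k2.
x=1.700000, u=1.290000:
  k1 = f(1.700000, 1.290000) = 2.675460
  k2 = f(1.820000, 1.611055) = 3.577187
  u ← 1.290000 + 0.24·3.577187 = 2.148525
u(1.94) ≈ 2.1485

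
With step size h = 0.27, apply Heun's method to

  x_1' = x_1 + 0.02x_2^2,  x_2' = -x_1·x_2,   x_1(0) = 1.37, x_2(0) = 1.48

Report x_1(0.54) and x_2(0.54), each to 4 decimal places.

Heun on (x_1,x_2): k1 = f(t_n, state_n); k2 = f(t_n + h, state_n + h·k1); state_{n+1} = state_n + (h/2)·(k1 + k2).
0.000000: (1.370000, 1.480000)
  k1 = (1.413808, -2.027600)
  predictor → (1.751728, 0.932548)
  k2 = (1.769121, -1.633571)
  → (1.799695, 0.985742)
0.270000: (1.799695, 0.985742)
  k1 = (1.819129, -1.774035)
  predictor → (2.290860, 0.506752)
  k2 = (2.295996, -1.160899)
  → (2.355237, 0.589526)
(x_1(0.54), x_2(0.54)) ≈ (2.3552, 0.5895)

2.3552, 0.5895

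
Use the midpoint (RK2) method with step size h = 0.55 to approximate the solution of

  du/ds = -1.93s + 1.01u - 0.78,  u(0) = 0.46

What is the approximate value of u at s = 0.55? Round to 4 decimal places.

Midpoint: k1 = f(s_n, u_n); k2 = f(s_n + h/2, u_n + (h/2)·k1); u_{n+1} = u_n + h·k2.
s=0.000000, u=0.460000:
  k1 = f(0.000000, 0.460000) = -0.315400
  k2 = f(0.275000, 0.373265) = -0.933752
  u ← 0.460000 + 0.55·(-0.933752) = -0.053564
u(0.55) ≈ -0.0536

-0.0536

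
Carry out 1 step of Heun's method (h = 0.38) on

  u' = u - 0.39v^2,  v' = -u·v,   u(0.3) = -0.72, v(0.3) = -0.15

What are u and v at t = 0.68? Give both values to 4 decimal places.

-1.0506, -0.2067

Heun on (u,v): k1 = f(t_n, state_n); k2 = f(t_n + h, state_n + h·k1); state_{n+1} = state_n + (h/2)·(k1 + k2).
0.300000: (-0.720000, -0.150000)
  k1 = (-0.728775, -0.108000)
  predictor → (-0.996934, -0.191040)
  k2 = (-1.011168, -0.190454)
  → (-1.050589, -0.206706)
(u(0.68), v(0.68)) ≈ (-1.0506, -0.2067)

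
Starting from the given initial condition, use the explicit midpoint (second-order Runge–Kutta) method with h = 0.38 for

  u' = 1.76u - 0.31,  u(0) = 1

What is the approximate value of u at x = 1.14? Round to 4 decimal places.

5.7599

Midpoint: k1 = f(x_n, u_n); k2 = f(x_n + h/2, u_n + (h/2)·k1); u_{n+1} = u_n + h·k2.
x=0.000000, u=1.000000:
  k1 = f(0.000000, 1.000000) = 1.450000
  k2 = f(0.190000, 1.275500) = 1.934880
  u ← 1.000000 + 0.38·1.934880 = 1.735254
x=0.380000, u=1.735254:
  k1 = f(0.380000, 1.735254) = 2.744048
  k2 = f(0.570000, 2.256623) = 3.661657
  u ← 1.735254 + 0.38·3.661657 = 3.126684
x=0.760000, u=3.126684:
  k1 = f(0.760000, 3.126684) = 5.192964
  k2 = f(0.950000, 4.113347) = 6.929491
  u ← 3.126684 + 0.38·6.929491 = 5.759891
u(1.14) ≈ 5.7599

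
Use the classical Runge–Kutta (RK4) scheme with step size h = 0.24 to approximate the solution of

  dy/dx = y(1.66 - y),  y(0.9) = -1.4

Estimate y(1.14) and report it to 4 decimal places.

RK4: k1 = f(x_n, y_n); k2 = f(x_n + h/2, y_n + (h/2)·k1); k3 = f(x_n + h/2, y_n + (h/2)·k2); k4 = f(x_n + h, y_n + h·k3); y_{n+1} = y_n + (h/6)·(k1 + 2k2 + 2k3 + k4).
x=0.900000, y=-1.400000:
  k1 = f(0.900000, -1.400000) = -4.284000
  k2 = f(1.020000, -1.914080) = -6.841075
  k3 = f(1.020000, -2.220929) = -8.619268
  k4 = f(1.140000, -3.468624) = -17.789271
  y ← -1.400000 + (0.24/6)·(k1 + 2k2 + 2k3 + k4) = -3.519758
y(1.14) ≈ -3.5198

-3.5198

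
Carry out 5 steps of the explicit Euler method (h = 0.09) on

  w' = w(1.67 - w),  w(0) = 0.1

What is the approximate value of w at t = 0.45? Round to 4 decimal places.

Euler: w_{n+1} = w_n + h·f(t_n, w_n).
t=0.000000, w=0.100000: f=0.157000 → w ← 0.100000 + 0.09·0.157000 = 0.114130
t=0.090000, w=0.114130: f=0.177571 → w ← 0.114130 + 0.09·0.177571 = 0.130111
t=0.180000, w=0.130111: f=0.200357 → w ← 0.130111 + 0.09·0.200357 = 0.148144
t=0.270000, w=0.148144: f=0.225453 → w ← 0.148144 + 0.09·0.225453 = 0.168434
t=0.360000, w=0.168434: f=0.252915 → w ← 0.168434 + 0.09·0.252915 = 0.191197
w(0.45) ≈ 0.1912

0.1912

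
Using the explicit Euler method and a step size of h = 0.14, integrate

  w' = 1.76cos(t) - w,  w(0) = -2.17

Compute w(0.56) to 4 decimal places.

-0.4212

Euler: w_{n+1} = w_n + h·f(t_n, w_n).
t=0.000000, w=-2.170000: f=3.930000 → w ← -2.170000 + 0.14·3.930000 = -1.619800
t=0.140000, w=-1.619800: f=3.362580 → w ← -1.619800 + 0.14·3.362580 = -1.149039
t=0.280000, w=-1.149039: f=2.840496 → w ← -1.149039 + 0.14·2.840496 = -0.751369
t=0.420000, w=-0.751369: f=2.358406 → w ← -0.751369 + 0.14·2.358406 = -0.421192
w(0.56) ≈ -0.4212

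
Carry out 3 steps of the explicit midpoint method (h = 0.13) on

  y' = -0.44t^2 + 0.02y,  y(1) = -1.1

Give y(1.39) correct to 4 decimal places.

Midpoint: k1 = f(t_n, y_n); k2 = f(t_n + h/2, y_n + (h/2)·k1); y_{n+1} = y_n + h·k2.
t=1.000000, y=-1.100000:
  k1 = f(1.000000, -1.100000) = -0.462000
  k2 = f(1.065000, -1.130030) = -0.521660
  y ← -1.100000 + 0.13·(-0.521660) = -1.167816
t=1.130000, y=-1.167816:
  k1 = f(1.130000, -1.167816) = -0.585192
  k2 = f(1.195000, -1.205853) = -0.652448
  y ← -1.167816 + 0.13·(-0.652448) = -1.252634
t=1.260000, y=-1.252634:
  k1 = f(1.260000, -1.252634) = -0.723597
  k2 = f(1.325000, -1.299668) = -0.798468
  y ← -1.252634 + 0.13·(-0.798468) = -1.356435
y(1.39) ≈ -1.3564

-1.3564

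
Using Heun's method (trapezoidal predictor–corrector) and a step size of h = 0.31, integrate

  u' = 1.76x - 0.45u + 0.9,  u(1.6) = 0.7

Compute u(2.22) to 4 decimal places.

2.8498

Heun: k1 = f(x_n, u_n); k2 = f(x_n + h, u_n + h·k1); u_{n+1} = u_n + (h/2)·(k1 + k2).
x=1.600000, u=0.700000:
  k1 = f(1.600000, 0.700000) = 3.401000
  k2 = f(1.910000, 1.754310) = 3.472160
  u ← 0.700000 + (0.31/2)·(3.401000 + 3.472160) = 1.765340
x=1.910000, u=1.765340:
  k1 = f(1.910000, 1.765340) = 3.467197
  k2 = f(2.220000, 2.840171) = 3.529123
  u ← 1.765340 + (0.31/2)·(3.467197 + 3.529123) = 2.849769
u(2.22) ≈ 2.8498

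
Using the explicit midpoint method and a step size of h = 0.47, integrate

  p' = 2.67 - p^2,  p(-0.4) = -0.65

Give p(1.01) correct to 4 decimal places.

Midpoint: k1 = f(x_n, p_n); k2 = f(x_n + h/2, p_n + (h/2)·k1); p_{n+1} = p_n + h·k2.
x=-0.400000, p=-0.650000:
  k1 = f(-0.400000, -0.650000) = 2.247500
  k2 = f(-0.165000, -0.121838) = 2.655156
  p ← -0.650000 + 0.47·2.655156 = 0.597923
x=0.070000, p=0.597923:
  k1 = f(0.070000, 0.597923) = 2.312488
  k2 = f(0.305000, 1.141358) = 1.367302
  p ← 0.597923 + 0.47·1.367302 = 1.240555
x=0.540000, p=1.240555:
  k1 = f(0.540000, 1.240555) = 1.131023
  k2 = f(0.775000, 1.506346) = 0.400923
  p ← 1.240555 + 0.47·0.400923 = 1.428989
p(1.01) ≈ 1.4290

1.4290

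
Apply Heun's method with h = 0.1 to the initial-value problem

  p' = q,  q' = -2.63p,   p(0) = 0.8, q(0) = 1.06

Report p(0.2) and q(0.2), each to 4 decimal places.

0.9673, 0.5892

Heun on (p,q): k1 = f(t_n, state_n); k2 = f(t_n + h, state_n + h·k1); state_{n+1} = state_n + (h/2)·(k1 + k2).
0.000000: (0.800000, 1.060000)
  k1 = (1.060000, -2.104000)
  predictor → (0.906000, 0.849600)
  k2 = (0.849600, -2.382780)
  → (0.895480, 0.835661)
0.100000: (0.895480, 0.835661)
  k1 = (0.835661, -2.355112)
  predictor → (0.979046, 0.600150)
  k2 = (0.600150, -2.574891)
  → (0.967271, 0.589161)
(p(0.2), q(0.2)) ≈ (0.9673, 0.5892)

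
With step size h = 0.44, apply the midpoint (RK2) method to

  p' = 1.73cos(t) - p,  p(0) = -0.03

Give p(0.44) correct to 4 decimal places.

Midpoint: k1 = f(t_n, p_n); k2 = f(t_n + h/2, p_n + (h/2)·k1); p_{n+1} = p_n + h·k2.
t=0.000000, p=-0.030000:
  k1 = f(0.000000, -0.030000) = 1.760000
  k2 = f(0.220000, 0.357200) = 1.331103
  p ← -0.030000 + 0.44·1.331103 = 0.555685
p(0.44) ≈ 0.5557

0.5557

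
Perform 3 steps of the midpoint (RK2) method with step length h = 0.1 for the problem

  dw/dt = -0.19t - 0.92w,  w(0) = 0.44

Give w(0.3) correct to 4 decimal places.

Midpoint: k1 = f(t_n, w_n); k2 = f(t_n + h/2, w_n + (h/2)·k1); w_{n+1} = w_n + h·k2.
t=0.000000, w=0.440000:
  k1 = f(0.000000, 0.440000) = -0.404800
  k2 = f(0.050000, 0.419760) = -0.395679
  w ← 0.440000 + 0.1·(-0.395679) = 0.400432
t=0.100000, w=0.400432:
  k1 = f(0.100000, 0.400432) = -0.387398
  k2 = f(0.150000, 0.381062) = -0.379077
  w ← 0.400432 + 0.1·(-0.379077) = 0.362524
t=0.200000, w=0.362524:
  k1 = f(0.200000, 0.362524) = -0.371522
  k2 = f(0.250000, 0.343948) = -0.363932
  w ← 0.362524 + 0.1·(-0.363932) = 0.326131
w(0.3) ≈ 0.3261

0.3261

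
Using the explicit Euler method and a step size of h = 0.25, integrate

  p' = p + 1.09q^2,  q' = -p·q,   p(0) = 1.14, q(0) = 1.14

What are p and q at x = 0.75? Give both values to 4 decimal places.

3.0620, 0.1805

Euler on (p,q): p_{n+1} = p_n + h·p', q_{n+1} = q_n + h·q'.
0.000000: (1.140000, 1.140000); f=(2.556564, -1.299600) → (1.779141, 0.815100)
0.250000: (1.779141, 0.815100); f=(2.503324, -1.450178) → (2.404972, 0.452556)
0.500000: (2.404972, 0.452556); f=(2.628211, -1.088383) → (3.062025, 0.180460)
(p(0.75), q(0.75)) ≈ (3.0620, 0.1805)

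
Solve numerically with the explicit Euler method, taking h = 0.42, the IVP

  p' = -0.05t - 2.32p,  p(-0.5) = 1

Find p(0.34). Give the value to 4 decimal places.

0.0026

Euler: p_{n+1} = p_n + h·f(t_n, p_n).
t=-0.500000, p=1.000000: f=-2.295000 → p ← 1.000000 + 0.42·(-2.295000) = 0.036100
t=-0.080000, p=0.036100: f=-0.079752 → p ← 0.036100 + 0.42·(-0.079752) = 0.002604
p(0.34) ≈ 0.0026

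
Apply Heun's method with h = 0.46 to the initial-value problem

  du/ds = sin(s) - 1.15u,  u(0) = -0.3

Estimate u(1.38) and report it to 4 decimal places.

0.4229

Heun: k1 = f(s_n, u_n); k2 = f(s_n + h, u_n + h·k1); u_{n+1} = u_n + (h/2)·(k1 + k2).
s=0.000000, u=-0.300000:
  k1 = f(0.000000, -0.300000) = 0.345000
  k2 = f(0.460000, -0.141300) = 0.606443
  u ← -0.300000 + (0.46/2)·(0.345000 + 0.606443) = -0.081168
s=0.460000, u=-0.081168:
  k1 = f(0.460000, -0.081168) = 0.537291
  k2 = f(0.920000, 0.165986) = 0.604718
  u ← -0.081168 + (0.46/2)·(0.537291 + 0.604718) = 0.181494
s=0.920000, u=0.181494:
  k1 = f(0.920000, 0.181494) = 0.586883
  k2 = f(1.380000, 0.451460) = 0.462674
  u ← 0.181494 + (0.46/2)·(0.586883 + 0.462674) = 0.422892
u(1.38) ≈ 0.4229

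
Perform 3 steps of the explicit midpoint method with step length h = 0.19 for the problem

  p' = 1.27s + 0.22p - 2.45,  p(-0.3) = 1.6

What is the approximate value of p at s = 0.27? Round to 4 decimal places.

0.3092

Midpoint: k1 = f(s_n, p_n); k2 = f(s_n + h/2, p_n + (h/2)·k1); p_{n+1} = p_n + h·k2.
s=-0.300000, p=1.600000:
  k1 = f(-0.300000, 1.600000) = -2.479000
  k2 = f(-0.205000, 1.364495) = -2.410161
  p ← 1.600000 + 0.19·(-2.410161) = 1.142069
s=-0.110000, p=1.142069:
  k1 = f(-0.110000, 1.142069) = -2.338445
  k2 = f(-0.015000, 0.919917) = -2.266668
  p ← 1.142069 + 0.19·(-2.266668) = 0.711402
s=0.080000, p=0.711402:
  k1 = f(0.080000, 0.711402) = -2.191891
  k2 = f(0.175000, 0.503173) = -2.117052
  p ← 0.711402 + 0.19·(-2.117052) = 0.309163
p(0.27) ≈ 0.3092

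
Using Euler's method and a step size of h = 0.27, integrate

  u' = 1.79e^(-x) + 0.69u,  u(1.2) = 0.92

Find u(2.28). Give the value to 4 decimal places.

2.3869

Euler: u_{n+1} = u_n + h·f(x_n, u_n).
x=1.200000, u=0.920000: f=1.173938 → u ← 0.920000 + 0.27·1.173938 = 1.236963
x=1.470000, u=1.236963: f=1.265071 → u ← 1.236963 + 0.27·1.265071 = 1.578532
x=1.740000, u=1.578532: f=1.403369 → u ← 1.578532 + 0.27·1.403369 = 1.957442
x=2.010000, u=1.957442: f=1.590475 → u ← 1.957442 + 0.27·1.590475 = 2.386870
u(2.28) ≈ 2.3869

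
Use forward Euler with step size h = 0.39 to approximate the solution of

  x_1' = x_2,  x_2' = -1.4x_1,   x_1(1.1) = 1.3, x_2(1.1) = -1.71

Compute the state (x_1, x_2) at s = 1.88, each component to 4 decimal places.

-0.3106, -2.7655

Euler on (x_1,x_2): x_1_{n+1} = x_1_n + h·x_1', x_2_{n+1} = x_2_n + h·x_2'.
1.100000: (1.300000, -1.710000); f=(-1.710000, -1.820000) → (0.633100, -2.419800)
1.490000: (0.633100, -2.419800); f=(-2.419800, -0.886340) → (-0.310622, -2.765473)
(x_1(1.88), x_2(1.88)) ≈ (-0.3106, -2.7655)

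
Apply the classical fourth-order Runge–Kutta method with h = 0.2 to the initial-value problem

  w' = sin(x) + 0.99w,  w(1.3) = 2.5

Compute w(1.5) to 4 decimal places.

3.2649

RK4: k1 = f(x_n, w_n); k2 = f(x_n + h/2, w_n + (h/2)·k1); k3 = f(x_n + h/2, w_n + (h/2)·k2); k4 = f(x_n + h, w_n + h·k3); w_{n+1} = w_n + (h/6)·(k1 + 2k2 + 2k3 + k4).
x=1.300000, w=2.500000:
  k1 = f(1.300000, 2.500000) = 3.438558
  k2 = f(1.400000, 2.843856) = 3.800867
  k3 = f(1.400000, 2.880087) = 3.836736
  k4 = f(1.500000, 3.267347) = 4.232169
  w ← 2.500000 + (0.2/6)·(k1 + 2k2 + 2k3 + k4) = 3.264864
w(1.5) ≈ 3.2649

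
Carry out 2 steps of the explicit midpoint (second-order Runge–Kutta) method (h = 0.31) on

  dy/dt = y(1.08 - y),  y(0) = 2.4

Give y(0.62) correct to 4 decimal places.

Midpoint: k1 = f(t_n, y_n); k2 = f(t_n + h/2, y_n + (h/2)·k1); y_{n+1} = y_n + h·k2.
t=0.000000, y=2.400000:
  k1 = f(0.000000, 2.400000) = -3.168000
  k2 = f(0.155000, 1.908960) = -1.582451
  y ← 2.400000 + 0.31·(-1.582451) = 1.909440
t=0.310000, y=1.909440:
  k1 = f(0.310000, 1.909440) = -1.583766
  k2 = f(0.465000, 1.663956) = -0.971678
  y ← 1.909440 + 0.31·(-0.971678) = 1.608220
y(0.62) ≈ 1.6082

1.6082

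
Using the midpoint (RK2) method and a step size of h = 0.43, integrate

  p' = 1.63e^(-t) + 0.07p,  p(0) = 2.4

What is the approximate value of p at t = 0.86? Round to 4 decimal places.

Midpoint: k1 = f(t_n, p_n); k2 = f(t_n + h/2, p_n + (h/2)·k1); p_{n+1} = p_n + h·k2.
t=0.000000, p=2.400000:
  k1 = f(0.000000, 2.400000) = 1.798000
  k2 = f(0.215000, 2.786570) = 1.509722
  p ← 2.400000 + 0.43·1.509722 = 3.049181
t=0.430000, p=3.049181:
  k1 = f(0.430000, 3.049181) = 1.273772
  k2 = f(0.645000, 3.323042) = 1.087813
  p ← 3.049181 + 0.43·1.087813 = 3.516940
p(0.86) ≈ 3.5169

3.5169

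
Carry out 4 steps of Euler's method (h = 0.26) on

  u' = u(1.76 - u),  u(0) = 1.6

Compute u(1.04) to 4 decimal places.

1.7438

Euler: u_{n+1} = u_n + h·f(x_n, u_n).
x=0.000000, u=1.600000: f=0.256000 → u ← 1.600000 + 0.26·0.256000 = 1.666560
x=0.260000, u=1.666560: f=0.155723 → u ← 1.666560 + 0.26·0.155723 = 1.707048
x=0.520000, u=1.707048: f=0.090391 → u ← 1.707048 + 0.26·0.090391 = 1.730550
x=0.780000, u=1.730550: f=0.050965 → u ← 1.730550 + 0.26·0.050965 = 1.743801
u(1.04) ≈ 1.7438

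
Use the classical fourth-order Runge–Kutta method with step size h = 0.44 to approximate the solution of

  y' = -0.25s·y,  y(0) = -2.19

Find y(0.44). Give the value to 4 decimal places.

RK4: k1 = f(s_n, y_n); k2 = f(s_n + h/2, y_n + (h/2)·k1); k3 = f(s_n + h/2, y_n + (h/2)·k2); k4 = f(s_n + h, y_n + h·k3); y_{n+1} = y_n + (h/6)·(k1 + 2k2 + 2k3 + k4).
s=0.000000, y=-2.190000:
  k1 = f(0.000000, -2.190000) = 0.000000
  k2 = f(0.220000, -2.190000) = 0.120450
  k3 = f(0.220000, -2.163501) = 0.118993
  k4 = f(0.440000, -2.137643) = 0.235141
  y ← -2.190000 + (0.44/6)·(k1 + 2k2 + 2k3 + k4) = -2.137638
y(0.44) ≈ -2.1376

-2.1376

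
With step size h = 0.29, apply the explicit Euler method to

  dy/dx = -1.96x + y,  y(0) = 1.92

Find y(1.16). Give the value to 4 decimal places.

Euler: y_{n+1} = y_n + h·f(x_n, y_n).
x=0.000000, y=1.920000: f=1.920000 → y ← 1.920000 + 0.29·1.920000 = 2.476800
x=0.290000, y=2.476800: f=1.908400 → y ← 2.476800 + 0.29·1.908400 = 3.030236
x=0.580000, y=3.030236: f=1.893436 → y ← 3.030236 + 0.29·1.893436 = 3.579332
x=0.870000, y=3.579332: f=1.874132 → y ← 3.579332 + 0.29·1.874132 = 4.122831
y(1.16) ≈ 4.1228

4.1228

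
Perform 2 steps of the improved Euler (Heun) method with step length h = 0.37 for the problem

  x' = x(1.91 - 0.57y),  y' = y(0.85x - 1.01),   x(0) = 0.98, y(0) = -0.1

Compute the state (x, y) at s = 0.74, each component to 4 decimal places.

Heun on (x,y): k1 = f(s_n, state_n); k2 = f(s_n + h, state_n + h·k1); state_{n+1} = state_n + (h/2)·(k1 + k2).
0.000000: (0.980000, -0.100000)
  k1 = (1.927660, 0.017700)
  predictor → (1.693234, -0.093451)
  k2 = (3.324271, -0.040114)
  → (1.951607, -0.104147)
0.370000: (1.951607, -0.104147)
  k1 = (3.843424, -0.067577)
  predictor → (3.373674, -0.129150)
  k2 = (6.692073, -0.239912)
  → (3.900674, -0.161032)
(x(0.74), y(0.74)) ≈ (3.9007, -0.1610)

3.9007, -0.1610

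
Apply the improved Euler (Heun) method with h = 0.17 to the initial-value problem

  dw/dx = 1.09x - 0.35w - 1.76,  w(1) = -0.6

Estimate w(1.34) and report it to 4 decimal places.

-0.6862

Heun: k1 = f(x_n, w_n); k2 = f(x_n + h, w_n + h·k1); w_{n+1} = w_n + (h/2)·(k1 + k2).
x=1.000000, w=-0.600000:
  k1 = f(1.000000, -0.600000) = -0.460000
  k2 = f(1.170000, -0.678200) = -0.247330
  w ← -0.600000 + (0.17/2)·(-0.460000 + (-0.247330)) = -0.660123
x=1.170000, w=-0.660123:
  k1 = f(1.170000, -0.660123) = -0.253657
  k2 = f(1.340000, -0.703245) = -0.053264
  w ← -0.660123 + (0.17/2)·(-0.253657 + (-0.053264)) = -0.686211
w(1.34) ≈ -0.6862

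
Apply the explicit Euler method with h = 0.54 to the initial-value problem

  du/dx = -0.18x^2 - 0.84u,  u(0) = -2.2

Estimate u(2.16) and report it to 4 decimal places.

Euler: u_{n+1} = u_n + h·f(x_n, u_n).
x=0.000000, u=-2.200000: f=1.848000 → u ← -2.200000 + 0.54·1.848000 = -1.202080
x=0.540000, u=-1.202080: f=0.957259 → u ← -1.202080 + 0.54·0.957259 = -0.685160
x=1.080000, u=-0.685160: f=0.365582 → u ← -0.685160 + 0.54·0.365582 = -0.487746
x=1.620000, u=-0.487746: f=-0.062686 → u ← -0.487746 + 0.54·(-0.062686) = -0.521596
u(2.16) ≈ -0.5216

-0.5216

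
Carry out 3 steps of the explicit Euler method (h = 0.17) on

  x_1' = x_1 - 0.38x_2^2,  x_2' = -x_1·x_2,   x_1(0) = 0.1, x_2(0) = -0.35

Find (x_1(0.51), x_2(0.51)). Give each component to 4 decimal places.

0.1330, -0.3308

Euler on (x_1,x_2): x_1_{n+1} = x_1_n + h·x_1', x_2_{n+1} = x_2_n + h·x_2'.
0.000000: (0.100000, -0.350000); f=(0.053450, 0.035000) → (0.109087, -0.344050)
0.170000: (0.109087, -0.344050); f=(0.064106, 0.037531) → (0.119984, -0.337670)
0.340000: (0.119984, -0.337670); f=(0.076657, 0.040515) → (0.133016, -0.330782)
(x_1(0.51), x_2(0.51)) ≈ (0.1330, -0.3308)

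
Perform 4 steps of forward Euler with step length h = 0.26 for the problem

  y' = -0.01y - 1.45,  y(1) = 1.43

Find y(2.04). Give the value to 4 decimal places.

-0.0869

Euler: y_{n+1} = y_n + h·f(t_n, y_n).
t=1.000000, y=1.430000: f=-1.464300 → y ← 1.430000 + 0.26·(-1.464300) = 1.049282
t=1.260000, y=1.049282: f=-1.460493 → y ← 1.049282 + 0.26·(-1.460493) = 0.669554
t=1.520000, y=0.669554: f=-1.456696 → y ← 0.669554 + 0.26·(-1.456696) = 0.290813
t=1.780000, y=0.290813: f=-1.452908 → y ← 0.290813 + 0.26·(-1.452908) = -0.086943
y(2.04) ≈ -0.0869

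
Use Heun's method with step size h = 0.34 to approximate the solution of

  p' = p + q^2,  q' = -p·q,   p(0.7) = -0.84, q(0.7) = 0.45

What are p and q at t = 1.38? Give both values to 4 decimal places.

Heun on (p,q): k1 = f(t_n, state_n); k2 = f(t_n + h, state_n + h·k1); state_{n+1} = state_n + (h/2)·(k1 + k2).
0.700000: (-0.840000, 0.450000)
  k1 = (-0.637500, 0.378000)
  predictor → (-1.056750, 0.578520)
  k2 = (-0.722065, 0.611351)
  → (-1.071126, 0.618190)
1.040000: (-1.071126, 0.618190)
  k1 = (-0.688968, 0.662159)
  predictor → (-1.305375, 0.843324)
  k2 = (-0.594180, 1.100854)
  → (-1.289261, 0.917902)
(p(1.38), q(1.38)) ≈ (-1.2893, 0.9179)

-1.2893, 0.9179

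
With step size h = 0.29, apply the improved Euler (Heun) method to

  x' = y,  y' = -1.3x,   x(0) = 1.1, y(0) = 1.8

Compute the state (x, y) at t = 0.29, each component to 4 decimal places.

Heun on (x,y): k1 = f(t_n, state_n); k2 = f(t_n + h, state_n + h·k1); state_{n+1} = state_n + (h/2)·(k1 + k2).
0.000000: (1.100000, 1.800000)
  k1 = (1.800000, -1.430000)
  predictor → (1.622000, 1.385300)
  k2 = (1.385300, -2.108600)
  → (1.561869, 1.286903)
(x(0.29), y(0.29)) ≈ (1.5619, 1.2869)

1.5619, 1.2869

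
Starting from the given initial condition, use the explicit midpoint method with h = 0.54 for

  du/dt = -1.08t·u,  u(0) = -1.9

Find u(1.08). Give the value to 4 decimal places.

Midpoint: k1 = f(t_n, u_n); k2 = f(t_n + h/2, u_n + (h/2)·k1); u_{n+1} = u_n + h·k2.
t=0.000000, u=-1.900000:
  k1 = f(0.000000, -1.900000) = 0.000000
  k2 = f(0.270000, -1.900000) = 0.554040
  u ← -1.900000 + 0.54·0.554040 = -1.600818
t=0.540000, u=-1.600818:
  k1 = f(0.540000, -1.600818) = 0.933597
  k2 = f(0.810000, -1.348747) = 1.179884
  u ← -1.600818 + 0.54·1.179884 = -0.963681
u(1.08) ≈ -0.9637

-0.9637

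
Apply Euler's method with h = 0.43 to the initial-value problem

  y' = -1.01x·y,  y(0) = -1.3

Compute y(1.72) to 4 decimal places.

Euler: y_{n+1} = y_n + h·f(x_n, y_n).
x=0.000000, y=-1.300000: f=0.000000 → y ← -1.300000 + 0.43·0.000000 = -1.300000
x=0.430000, y=-1.300000: f=0.564590 → y ← -1.300000 + 0.43·0.564590 = -1.057226
x=0.860000, y=-1.057226: f=0.918307 → y ← -1.057226 + 0.43·0.918307 = -0.662354
x=1.290000, y=-0.662354: f=0.862982 → y ← -0.662354 + 0.43·0.862982 = -0.291272
y(1.72) ≈ -0.2913

-0.2913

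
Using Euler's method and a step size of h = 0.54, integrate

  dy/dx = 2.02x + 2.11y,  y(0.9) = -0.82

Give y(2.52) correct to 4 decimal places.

1.9841

Euler: y_{n+1} = y_n + h·f(x_n, y_n).
x=0.900000, y=-0.820000: f=0.087800 → y ← -0.820000 + 0.54·0.087800 = -0.772588
x=1.440000, y=-0.772588: f=1.278639 → y ← -0.772588 + 0.54·1.278639 = -0.082123
x=1.980000, y=-0.082123: f=3.826321 → y ← -0.082123 + 0.54·3.826321 = 1.984091
y(2.52) ≈ 1.9841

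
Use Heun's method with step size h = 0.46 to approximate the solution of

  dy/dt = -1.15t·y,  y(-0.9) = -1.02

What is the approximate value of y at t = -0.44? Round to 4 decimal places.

Heun: k1 = f(t_n, y_n); k2 = f(t_n + h, y_n + h·k1); y_{n+1} = y_n + (h/2)·(k1 + k2).
t=-0.900000, y=-1.020000:
  k1 = f(-0.900000, -1.020000) = -1.055700
  k2 = f(-0.440000, -1.505622) = -0.761845
  y ← -1.020000 + (0.46/2)·(-1.055700 + (-0.761845)) = -1.438035
y(-0.44) ≈ -1.4380

-1.4380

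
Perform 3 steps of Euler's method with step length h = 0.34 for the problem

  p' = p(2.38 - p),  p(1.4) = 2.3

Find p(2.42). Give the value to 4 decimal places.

2.3793

Euler: p_{n+1} = p_n + h·f(x_n, p_n).
x=1.400000, p=2.300000: f=0.184000 → p ← 2.300000 + 0.34·0.184000 = 2.362560
x=1.740000, p=2.362560: f=0.041203 → p ← 2.362560 + 0.34·0.041203 = 2.376569
x=2.080000, p=2.376569: f=0.008154 → p ← 2.376569 + 0.34·0.008154 = 2.379341
p(2.42) ≈ 2.3793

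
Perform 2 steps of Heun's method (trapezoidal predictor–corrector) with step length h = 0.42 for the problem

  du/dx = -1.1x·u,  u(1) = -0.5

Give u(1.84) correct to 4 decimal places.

-0.1558

Heun: k1 = f(x_n, u_n); k2 = f(x_n + h, u_n + h·k1); u_{n+1} = u_n + (h/2)·(k1 + k2).
x=1.000000, u=-0.500000:
  k1 = f(1.000000, -0.500000) = 0.550000
  k2 = f(1.420000, -0.269000) = 0.420178
  u ← -0.500000 + (0.42/2)·(0.550000 + 0.420178) = -0.296263
x=1.420000, u=-0.296263:
  k1 = f(1.420000, -0.296263) = 0.462762
  k2 = f(1.840000, -0.101902) = 0.206251
  u ← -0.296263 + (0.42/2)·(0.462762 + 0.206251) = -0.155770
u(1.84) ≈ -0.1558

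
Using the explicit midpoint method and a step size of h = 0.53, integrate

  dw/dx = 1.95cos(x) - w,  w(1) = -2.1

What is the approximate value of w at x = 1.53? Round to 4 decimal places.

Midpoint: k1 = f(x_n, w_n); k2 = f(x_n + h/2, w_n + (h/2)·k1); w_{n+1} = w_n + h·k2.
x=1.000000, w=-2.100000:
  k1 = f(1.000000, -2.100000) = 3.153589
  k2 = f(1.265000, -1.264299) = 1.851351
  w ← -2.100000 + 0.53·1.851351 = -1.118784
w(1.53) ≈ -1.1188

-1.1188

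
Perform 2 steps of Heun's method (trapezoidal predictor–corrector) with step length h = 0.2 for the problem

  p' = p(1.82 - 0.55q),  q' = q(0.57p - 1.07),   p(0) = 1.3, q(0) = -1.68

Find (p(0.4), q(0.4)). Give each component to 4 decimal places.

Heun on (p,q): k1 = f(x_n, state_n); k2 = f(x_n + h, state_n + h·k1); state_{n+1} = state_n + (h/2)·(k1 + k2).
0.000000: (1.300000, -1.680000)
  k1 = (3.567200, 0.552720)
  predictor → (2.013440, -1.569456)
  k2 = (5.402464, -0.121885)
  → (2.196966, -1.636917)
0.200000: (2.196966, -1.636917)
  k1 = (5.976417, -0.298362)
  predictor → (3.392250, -1.696589)
  k2 = (9.339284, -1.465144)
  → (3.728536, -1.813267)
(p(0.4), q(0.4)) ≈ (3.7285, -1.8133)

3.7285, -1.8133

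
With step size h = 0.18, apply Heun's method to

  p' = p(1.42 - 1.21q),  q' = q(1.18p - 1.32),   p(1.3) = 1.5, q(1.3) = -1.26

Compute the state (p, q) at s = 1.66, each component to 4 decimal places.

Heun on (p,q): k1 = f(s_n, state_n); k2 = f(s_n + h, state_n + h·k1); state_{n+1} = state_n + (h/2)·(k1 + k2).
1.300000: (1.500000, -1.260000)
  k1 = (4.416900, -0.567000)
  predictor → (2.295042, -1.362060)
  k2 = (7.041401, -1.890743)
  → (2.531247, -1.481197)
1.480000: (2.531247, -1.481197)
  k1 = (8.130994, -2.468965)
  predictor → (3.994826, -1.925611)
  k2 = (14.980553, -6.535320)
  → (4.611286, -2.291582)
(p(1.66), q(1.66)) ≈ (4.6113, -2.2916)

4.6113, -2.2916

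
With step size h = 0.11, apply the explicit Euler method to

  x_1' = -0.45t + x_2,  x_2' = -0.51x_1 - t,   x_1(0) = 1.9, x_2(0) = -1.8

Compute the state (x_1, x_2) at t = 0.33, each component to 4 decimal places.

Euler on (x_1,x_2): x_1_{n+1} = x_1_n + h·x_1', x_2_{n+1} = x_2_n + h·x_2'.
0.000000: (1.900000, -1.800000); f=(-1.800000, -0.969000) → (1.702000, -1.906590)
0.110000: (1.702000, -1.906590); f=(-1.956090, -0.978020) → (1.486830, -2.014172)
0.220000: (1.486830, -2.014172); f=(-2.113172, -0.978283) → (1.254381, -2.121783)
(x_1(0.33), x_2(0.33)) ≈ (1.2544, -2.1218)

1.2544, -2.1218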